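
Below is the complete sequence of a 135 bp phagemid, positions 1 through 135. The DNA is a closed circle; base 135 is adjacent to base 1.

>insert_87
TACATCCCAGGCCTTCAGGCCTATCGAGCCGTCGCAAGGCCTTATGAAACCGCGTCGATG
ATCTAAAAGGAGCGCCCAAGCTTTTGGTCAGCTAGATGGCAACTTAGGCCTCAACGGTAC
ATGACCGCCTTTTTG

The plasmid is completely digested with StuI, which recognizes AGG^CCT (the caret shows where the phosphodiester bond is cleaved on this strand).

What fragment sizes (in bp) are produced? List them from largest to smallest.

69, 38, 20, 8 bp

StuI sites (AGGCCT) start at positions 9, 17, 37, 106.
StuI cuts after base 3 of each site, so after positions 11, 19, 39, 108.
Circular molecule, 4 cuts → 4 fragments:
  12–19 → 8 bp
  20–39 → 20 bp
  40–108 → 69 bp
  109–135 then 1–11 → 27 + 11 = 38 bp
Sorted largest to smallest: 69, 38, 20, 8 bp.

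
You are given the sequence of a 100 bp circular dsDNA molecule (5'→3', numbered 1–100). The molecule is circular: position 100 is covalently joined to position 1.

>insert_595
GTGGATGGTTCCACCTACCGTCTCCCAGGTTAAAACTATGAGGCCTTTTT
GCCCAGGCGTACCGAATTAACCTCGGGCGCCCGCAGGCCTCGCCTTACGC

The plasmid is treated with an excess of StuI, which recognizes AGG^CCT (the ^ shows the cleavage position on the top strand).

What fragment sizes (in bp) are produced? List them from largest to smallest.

56, 44 bp

StuI sites (AGGCCT) start at positions 41, 85.
StuI cuts after base 3 of each site, so after positions 43, 87.
Circular molecule, 2 cuts → 2 fragments:
  44–87 → 44 bp
  88–100 then 1–43 → 13 + 43 = 56 bp
Sorted largest to smallest: 56, 44 bp.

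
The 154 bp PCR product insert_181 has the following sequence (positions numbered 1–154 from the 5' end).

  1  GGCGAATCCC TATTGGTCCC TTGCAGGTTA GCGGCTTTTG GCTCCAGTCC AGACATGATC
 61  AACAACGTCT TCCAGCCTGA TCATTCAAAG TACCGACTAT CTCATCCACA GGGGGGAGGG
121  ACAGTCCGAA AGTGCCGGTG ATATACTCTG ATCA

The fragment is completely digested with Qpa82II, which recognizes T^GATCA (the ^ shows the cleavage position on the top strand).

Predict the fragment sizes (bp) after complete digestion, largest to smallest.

Qpa82II sites (TGATCA) start at positions 56, 78, 149.
Qpa82II cuts after the first base of each site, so after positions 56, 78, 149.
Linear molecule, 3 cuts → 4 fragments:
  1–56 → 56 bp
  57–78 → 22 bp
  79–149 → 71 bp
  150–154 → 5 bp
Sorted largest to smallest: 71, 56, 22, 5 bp.

71, 56, 22, 5 bp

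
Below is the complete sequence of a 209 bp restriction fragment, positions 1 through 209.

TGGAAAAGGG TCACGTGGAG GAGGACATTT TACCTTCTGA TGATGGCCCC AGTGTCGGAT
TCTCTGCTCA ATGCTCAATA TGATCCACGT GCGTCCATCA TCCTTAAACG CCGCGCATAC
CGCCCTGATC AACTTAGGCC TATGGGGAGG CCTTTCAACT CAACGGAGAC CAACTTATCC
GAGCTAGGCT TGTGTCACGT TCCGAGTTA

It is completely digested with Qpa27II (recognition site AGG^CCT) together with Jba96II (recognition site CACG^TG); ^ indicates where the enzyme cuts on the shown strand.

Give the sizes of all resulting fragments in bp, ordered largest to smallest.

74, 59, 49, 15, 12 bp

Qpa27II sites (AGGCCT) start at positions 136, 148.
Qpa27II cuts after base 3 of each site, so after positions 138, 150.
Jba96II sites (CACGTG) start at positions 12, 86.
Jba96II cuts after base 4 of each site, so after positions 15, 89.
Combined cut positions: 15, 89, 138, 150.
Linear molecule, 4 cuts → 5 fragments:
  1–15 → 15 bp
  16–89 → 74 bp
  90–138 → 49 bp
  139–150 → 12 bp
  151–209 → 59 bp
Sorted largest to smallest: 74, 59, 49, 15, 12 bp.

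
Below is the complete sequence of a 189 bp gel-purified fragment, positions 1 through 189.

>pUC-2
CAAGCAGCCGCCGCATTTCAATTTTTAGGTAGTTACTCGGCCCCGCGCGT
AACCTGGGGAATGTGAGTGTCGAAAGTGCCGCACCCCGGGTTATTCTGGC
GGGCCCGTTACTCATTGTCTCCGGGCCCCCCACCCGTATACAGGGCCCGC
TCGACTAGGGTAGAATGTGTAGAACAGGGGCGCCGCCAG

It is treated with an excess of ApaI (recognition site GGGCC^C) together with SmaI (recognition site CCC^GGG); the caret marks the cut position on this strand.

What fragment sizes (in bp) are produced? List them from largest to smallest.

ApaI sites (GGGCCC) start at positions 101, 123, 143.
ApaI cuts after base 5 of each site (before the last base), so after positions 105, 127, 147.
The SmaI site (CCCGGG) starts at position 85.
SmaI cuts after base 3 of each site, so after position 87.
Combined cut positions: 87, 105, 127, 147.
Linear molecule, 4 cuts → 5 fragments:
  1–87 → 87 bp
  88–105 → 18 bp
  106–127 → 22 bp
  128–147 → 20 bp
  148–189 → 42 bp
Sorted largest to smallest: 87, 42, 22, 20, 18 bp.

87, 42, 22, 20, 18 bp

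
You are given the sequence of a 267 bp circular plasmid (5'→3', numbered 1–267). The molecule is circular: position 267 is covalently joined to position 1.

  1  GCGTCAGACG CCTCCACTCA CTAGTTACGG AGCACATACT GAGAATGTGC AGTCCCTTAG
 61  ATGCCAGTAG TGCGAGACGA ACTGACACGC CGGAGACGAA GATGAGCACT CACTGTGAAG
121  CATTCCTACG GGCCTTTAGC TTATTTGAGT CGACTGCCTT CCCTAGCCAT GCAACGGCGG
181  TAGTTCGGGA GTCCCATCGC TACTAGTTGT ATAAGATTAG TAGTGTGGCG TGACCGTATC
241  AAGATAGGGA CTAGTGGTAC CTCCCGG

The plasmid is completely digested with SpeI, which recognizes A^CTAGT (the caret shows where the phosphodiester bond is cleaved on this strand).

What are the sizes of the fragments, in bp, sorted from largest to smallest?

182, 48, 37 bp

SpeI sites (ACTAGT) start at positions 20, 202, 250.
SpeI cuts after the first base of each site, so after positions 20, 202, 250.
Circular molecule, 3 cuts → 3 fragments:
  21–202 → 182 bp
  203–250 → 48 bp
  251–267 then 1–20 → 17 + 20 = 37 bp
Sorted largest to smallest: 182, 48, 37 bp.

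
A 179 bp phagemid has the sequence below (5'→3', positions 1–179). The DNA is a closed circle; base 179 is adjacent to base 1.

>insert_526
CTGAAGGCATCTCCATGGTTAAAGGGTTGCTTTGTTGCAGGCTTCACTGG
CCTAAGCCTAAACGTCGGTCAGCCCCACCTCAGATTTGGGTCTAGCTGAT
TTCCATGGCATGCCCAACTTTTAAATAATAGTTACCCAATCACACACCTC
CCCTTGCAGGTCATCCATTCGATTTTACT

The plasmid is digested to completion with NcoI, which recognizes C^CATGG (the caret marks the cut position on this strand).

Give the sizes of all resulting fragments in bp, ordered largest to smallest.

90, 89 bp

NcoI sites (CCATGG) start at positions 13, 103.
NcoI cuts after the first base of each site, so after positions 13, 103.
Circular molecule, 2 cuts → 2 fragments:
  14–103 → 90 bp
  104–179 then 1–13 → 76 + 13 = 89 bp
Sorted largest to smallest: 90, 89 bp.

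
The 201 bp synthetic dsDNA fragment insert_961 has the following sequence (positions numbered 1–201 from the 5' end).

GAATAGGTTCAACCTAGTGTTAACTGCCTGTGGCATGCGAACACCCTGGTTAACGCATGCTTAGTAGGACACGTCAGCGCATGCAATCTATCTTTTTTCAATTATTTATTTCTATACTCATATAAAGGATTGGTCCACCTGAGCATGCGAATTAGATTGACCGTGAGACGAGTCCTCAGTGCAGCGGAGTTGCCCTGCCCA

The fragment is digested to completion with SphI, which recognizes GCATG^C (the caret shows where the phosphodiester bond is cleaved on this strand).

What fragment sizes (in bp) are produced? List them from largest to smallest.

SphI sites (GCATGC) start at positions 33, 55, 79, 143.
SphI cuts after base 5 of each site (before the last base), so after positions 37, 59, 83, 147.
Linear molecule, 4 cuts → 5 fragments:
  1–37 → 37 bp
  38–59 → 22 bp
  60–83 → 24 bp
  84–147 → 64 bp
  148–201 → 54 bp
Sorted largest to smallest: 64, 54, 37, 24, 22 bp.

64, 54, 37, 24, 22 bp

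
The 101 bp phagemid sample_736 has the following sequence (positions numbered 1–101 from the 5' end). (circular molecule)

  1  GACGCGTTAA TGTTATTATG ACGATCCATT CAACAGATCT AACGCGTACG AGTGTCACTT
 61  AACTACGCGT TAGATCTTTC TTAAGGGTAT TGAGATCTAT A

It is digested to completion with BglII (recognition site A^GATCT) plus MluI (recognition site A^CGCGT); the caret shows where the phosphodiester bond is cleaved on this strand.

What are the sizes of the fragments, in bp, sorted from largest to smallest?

33, 23, 21, 10, 7, 7 bp

BglII sites (AGATCT) start at positions 35, 72, 93.
BglII cuts after the first base of each site, so after positions 35, 72, 93.
MluI sites (ACGCGT) start at positions 2, 42, 65.
MluI cuts after the first base of each site, so after positions 2, 42, 65.
Combined cut positions: 2, 35, 42, 65, 72, 93.
Circular molecule, 6 cuts → 6 fragments:
  3–35 → 33 bp
  36–42 → 7 bp
  43–65 → 23 bp
  66–72 → 7 bp
  73–93 → 21 bp
  94–101 then 1–2 → 8 + 2 = 10 bp
Sorted largest to smallest: 33, 23, 21, 10, 7, 7 bp.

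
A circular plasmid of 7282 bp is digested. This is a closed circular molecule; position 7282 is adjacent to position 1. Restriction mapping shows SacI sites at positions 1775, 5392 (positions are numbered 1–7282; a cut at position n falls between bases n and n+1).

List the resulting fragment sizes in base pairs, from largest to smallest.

Circular molecule, 2 cuts → 2 fragments:
  5392 − 1775 = 3617 bp
  wrap: 7282 − 5392 + 1775 = 3665 bp
Sorted largest to smallest: 3665, 3617 bp.

3665, 3617 bp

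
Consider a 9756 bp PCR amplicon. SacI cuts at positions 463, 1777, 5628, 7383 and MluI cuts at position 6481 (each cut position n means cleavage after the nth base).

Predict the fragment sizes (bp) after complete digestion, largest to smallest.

Combined cut positions (sorted): 463, 1777, 5628, 6481, 7383.
Linear molecule, 5 cuts → 6 fragments:
  463 − 0 = 463 bp
  1777 − 463 = 1314 bp
  5628 − 1777 = 3851 bp
  6481 − 5628 = 853 bp
  7383 − 6481 = 902 bp
  9756 − 7383 = 2373 bp
Sorted largest to smallest: 3851, 2373, 1314, 902, 853, 463 bp.

3851, 2373, 1314, 902, 853, 463 bp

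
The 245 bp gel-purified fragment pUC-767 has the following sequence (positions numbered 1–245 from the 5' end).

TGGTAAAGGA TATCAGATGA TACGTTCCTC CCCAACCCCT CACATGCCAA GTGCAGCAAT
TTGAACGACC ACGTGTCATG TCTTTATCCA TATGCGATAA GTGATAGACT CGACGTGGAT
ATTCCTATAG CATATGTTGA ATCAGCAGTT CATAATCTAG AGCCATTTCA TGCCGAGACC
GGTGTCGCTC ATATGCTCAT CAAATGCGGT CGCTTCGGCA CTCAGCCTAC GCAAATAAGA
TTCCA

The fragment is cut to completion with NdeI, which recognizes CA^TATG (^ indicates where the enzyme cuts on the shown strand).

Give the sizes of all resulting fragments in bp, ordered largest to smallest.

NdeI sites (CATATG) start at positions 89, 131, 190.
NdeI cuts after base 2 of each site, so after positions 90, 132, 191.
Linear molecule, 3 cuts → 4 fragments:
  1–90 → 90 bp
  91–132 → 42 bp
  133–191 → 59 bp
  192–245 → 54 bp
Sorted largest to smallest: 90, 59, 54, 42 bp.

90, 59, 54, 42 bp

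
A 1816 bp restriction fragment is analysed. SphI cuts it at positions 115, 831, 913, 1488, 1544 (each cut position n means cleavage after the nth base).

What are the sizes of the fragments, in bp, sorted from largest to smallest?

716, 575, 272, 115, 82, 56 bp

Linear molecule, 5 cuts → 6 fragments:
  115 − 0 = 115 bp
  831 − 115 = 716 bp
  913 − 831 = 82 bp
  1488 − 913 = 575 bp
  1544 − 1488 = 56 bp
  1816 − 1544 = 272 bp
Sorted largest to smallest: 716, 575, 272, 115, 82, 56 bp.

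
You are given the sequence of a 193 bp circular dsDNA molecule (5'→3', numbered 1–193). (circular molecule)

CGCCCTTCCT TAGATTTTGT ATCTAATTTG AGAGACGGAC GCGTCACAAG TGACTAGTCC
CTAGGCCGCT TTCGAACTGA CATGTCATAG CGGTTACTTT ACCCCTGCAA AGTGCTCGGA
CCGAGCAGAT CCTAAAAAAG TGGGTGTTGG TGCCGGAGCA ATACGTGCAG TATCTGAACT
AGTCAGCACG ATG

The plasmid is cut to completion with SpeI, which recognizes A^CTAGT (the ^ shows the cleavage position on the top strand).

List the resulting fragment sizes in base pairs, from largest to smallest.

125, 68 bp

SpeI sites (ACTAGT) start at positions 53, 178.
SpeI cuts after the first base of each site, so after positions 53, 178.
Circular molecule, 2 cuts → 2 fragments:
  54–178 → 125 bp
  179–193 then 1–53 → 15 + 53 = 68 bp
Sorted largest to smallest: 125, 68 bp.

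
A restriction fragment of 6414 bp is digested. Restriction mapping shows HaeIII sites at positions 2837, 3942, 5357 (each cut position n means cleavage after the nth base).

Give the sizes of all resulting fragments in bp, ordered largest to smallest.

Linear molecule, 3 cuts → 4 fragments:
  2837 − 0 = 2837 bp
  3942 − 2837 = 1105 bp
  5357 − 3942 = 1415 bp
  6414 − 5357 = 1057 bp
Sorted largest to smallest: 2837, 1415, 1105, 1057 bp.

2837, 1415, 1105, 1057 bp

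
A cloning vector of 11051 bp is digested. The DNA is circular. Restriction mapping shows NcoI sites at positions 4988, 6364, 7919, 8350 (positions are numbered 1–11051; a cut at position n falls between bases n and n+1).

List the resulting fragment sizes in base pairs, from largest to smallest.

Circular molecule, 4 cuts → 4 fragments:
  6364 − 4988 = 1376 bp
  7919 − 6364 = 1555 bp
  8350 − 7919 = 431 bp
  wrap: 11051 − 8350 + 4988 = 7689 bp
Sorted largest to smallest: 7689, 1555, 1376, 431 bp.

7689, 1555, 1376, 431 bp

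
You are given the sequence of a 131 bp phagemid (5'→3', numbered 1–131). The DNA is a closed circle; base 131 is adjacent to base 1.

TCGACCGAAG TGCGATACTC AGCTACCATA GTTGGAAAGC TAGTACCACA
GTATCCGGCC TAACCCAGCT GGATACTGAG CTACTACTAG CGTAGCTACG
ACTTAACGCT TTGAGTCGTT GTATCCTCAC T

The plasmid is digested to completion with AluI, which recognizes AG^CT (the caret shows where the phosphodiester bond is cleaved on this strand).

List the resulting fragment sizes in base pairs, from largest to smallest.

AluI sites (AGCT) start at positions 21, 38, 67, 79, 94.
AluI cuts after base 2 of each site, so after positions 22, 39, 68, 80, 95.
Circular molecule, 5 cuts → 5 fragments:
  23–39 → 17 bp
  40–68 → 29 bp
  69–80 → 12 bp
  81–95 → 15 bp
  96–131 then 1–22 → 36 + 22 = 58 bp
Sorted largest to smallest: 58, 29, 17, 15, 12 bp.

58, 29, 17, 15, 12 bp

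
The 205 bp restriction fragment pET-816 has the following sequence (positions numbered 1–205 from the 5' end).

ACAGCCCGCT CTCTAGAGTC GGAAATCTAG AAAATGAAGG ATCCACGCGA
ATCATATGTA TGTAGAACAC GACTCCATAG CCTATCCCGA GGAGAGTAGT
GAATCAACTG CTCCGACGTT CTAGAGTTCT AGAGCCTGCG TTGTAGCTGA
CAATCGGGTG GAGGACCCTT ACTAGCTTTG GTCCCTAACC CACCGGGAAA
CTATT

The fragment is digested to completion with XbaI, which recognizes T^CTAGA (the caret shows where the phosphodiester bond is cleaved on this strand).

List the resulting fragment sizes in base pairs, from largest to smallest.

XbaI sites (TCTAGA) start at positions 12, 26, 120, 128.
XbaI cuts after the first base of each site, so after positions 12, 26, 120, 128.
Linear molecule, 4 cuts → 5 fragments:
  1–12 → 12 bp
  13–26 → 14 bp
  27–120 → 94 bp
  121–128 → 8 bp
  129–205 → 77 bp
Sorted largest to smallest: 94, 77, 14, 12, 8 bp.

94, 77, 14, 12, 8 bp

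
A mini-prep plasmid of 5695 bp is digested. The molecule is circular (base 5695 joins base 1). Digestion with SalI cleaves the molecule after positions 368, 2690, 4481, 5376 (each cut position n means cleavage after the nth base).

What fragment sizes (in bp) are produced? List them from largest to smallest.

2322, 1791, 895, 687 bp

Circular molecule, 4 cuts → 4 fragments:
  2690 − 368 = 2322 bp
  4481 − 2690 = 1791 bp
  5376 − 4481 = 895 bp
  wrap: 5695 − 5376 + 368 = 687 bp
Sorted largest to smallest: 2322, 1791, 895, 687 bp.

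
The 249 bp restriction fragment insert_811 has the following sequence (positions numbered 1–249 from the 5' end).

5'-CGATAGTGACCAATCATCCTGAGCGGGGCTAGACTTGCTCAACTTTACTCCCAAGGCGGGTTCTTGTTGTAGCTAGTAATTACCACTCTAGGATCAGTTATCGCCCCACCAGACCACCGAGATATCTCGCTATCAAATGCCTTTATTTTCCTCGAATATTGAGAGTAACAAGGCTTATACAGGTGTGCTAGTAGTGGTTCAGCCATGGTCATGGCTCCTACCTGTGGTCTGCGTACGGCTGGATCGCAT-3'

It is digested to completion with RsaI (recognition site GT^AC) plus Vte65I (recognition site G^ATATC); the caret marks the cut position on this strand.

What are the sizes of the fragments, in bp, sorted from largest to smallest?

121, 113, 15 bp

The RsaI site (GTAC) starts at position 233.
RsaI cuts after base 2 of each site, so after position 234.
The Vte65I site (GATATC) starts at position 121.
Vte65I cuts after the first base of each site, so after position 121.
Combined cut positions: 121, 234.
Linear molecule, 2 cuts → 3 fragments:
  1–121 → 121 bp
  122–234 → 113 bp
  235–249 → 15 bp
Sorted largest to smallest: 121, 113, 15 bp.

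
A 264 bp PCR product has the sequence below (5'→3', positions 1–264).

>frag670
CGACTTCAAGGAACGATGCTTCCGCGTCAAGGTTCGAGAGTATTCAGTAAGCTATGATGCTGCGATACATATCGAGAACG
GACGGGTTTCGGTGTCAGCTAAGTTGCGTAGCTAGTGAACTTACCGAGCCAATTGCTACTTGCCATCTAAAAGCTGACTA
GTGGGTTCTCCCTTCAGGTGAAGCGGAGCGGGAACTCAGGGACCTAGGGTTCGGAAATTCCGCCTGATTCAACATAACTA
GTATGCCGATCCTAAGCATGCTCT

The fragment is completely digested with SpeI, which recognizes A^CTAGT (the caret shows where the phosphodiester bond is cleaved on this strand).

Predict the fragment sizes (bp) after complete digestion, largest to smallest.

157, 80, 27 bp

SpeI sites (ACTAGT) start at positions 157, 237.
SpeI cuts after the first base of each site, so after positions 157, 237.
Linear molecule, 2 cuts → 3 fragments:
  1–157 → 157 bp
  158–237 → 80 bp
  238–264 → 27 bp
Sorted largest to smallest: 157, 80, 27 bp.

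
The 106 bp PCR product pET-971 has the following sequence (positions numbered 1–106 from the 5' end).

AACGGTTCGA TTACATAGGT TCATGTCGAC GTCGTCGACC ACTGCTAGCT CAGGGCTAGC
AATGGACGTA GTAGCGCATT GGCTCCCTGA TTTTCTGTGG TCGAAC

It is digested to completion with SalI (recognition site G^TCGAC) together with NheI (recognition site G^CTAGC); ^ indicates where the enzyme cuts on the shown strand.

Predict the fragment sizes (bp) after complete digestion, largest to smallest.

SalI sites (GTCGAC) start at positions 25, 34.
SalI cuts after the first base of each site, so after positions 25, 34.
NheI sites (GCTAGC) start at positions 44, 55.
NheI cuts after the first base of each site, so after positions 44, 55.
Combined cut positions: 25, 34, 44, 55.
Linear molecule, 4 cuts → 5 fragments:
  1–25 → 25 bp
  26–34 → 9 bp
  35–44 → 10 bp
  45–55 → 11 bp
  56–106 → 51 bp
Sorted largest to smallest: 51, 25, 11, 10, 9 bp.

51, 25, 11, 10, 9 bp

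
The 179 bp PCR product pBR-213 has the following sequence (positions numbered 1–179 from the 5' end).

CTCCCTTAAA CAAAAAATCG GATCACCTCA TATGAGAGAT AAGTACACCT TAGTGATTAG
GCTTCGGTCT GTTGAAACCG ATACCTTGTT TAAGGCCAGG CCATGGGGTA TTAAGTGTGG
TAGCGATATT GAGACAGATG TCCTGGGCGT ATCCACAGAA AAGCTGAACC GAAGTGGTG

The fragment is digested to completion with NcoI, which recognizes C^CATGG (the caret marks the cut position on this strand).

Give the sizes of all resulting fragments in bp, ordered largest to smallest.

The NcoI site (CCATGG) starts at position 101.
NcoI cuts after the first base of each site, so after position 101.
Linear molecule, 1 cut → 2 fragments:
  1–101 → 101 bp
  102–179 → 78 bp
Sorted largest to smallest: 101, 78 bp.

101, 78 bp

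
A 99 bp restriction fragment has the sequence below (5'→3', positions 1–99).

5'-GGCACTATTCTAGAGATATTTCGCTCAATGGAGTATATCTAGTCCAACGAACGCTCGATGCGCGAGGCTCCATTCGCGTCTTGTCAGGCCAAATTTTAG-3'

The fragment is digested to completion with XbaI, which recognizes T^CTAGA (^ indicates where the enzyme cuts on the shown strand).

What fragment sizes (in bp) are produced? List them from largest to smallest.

90, 9 bp

The XbaI site (TCTAGA) starts at position 9.
XbaI cuts after the first base of each site, so after position 9.
Linear molecule, 1 cut → 2 fragments:
  1–9 → 9 bp
  10–99 → 90 bp
Sorted largest to smallest: 90, 9 bp.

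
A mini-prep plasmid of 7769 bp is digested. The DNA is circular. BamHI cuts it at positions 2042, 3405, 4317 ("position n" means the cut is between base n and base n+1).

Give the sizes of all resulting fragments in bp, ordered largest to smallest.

5494, 1363, 912 bp

Circular molecule, 3 cuts → 3 fragments:
  3405 − 2042 = 1363 bp
  4317 − 3405 = 912 bp
  wrap: 7769 − 4317 + 2042 = 5494 bp
Sorted largest to smallest: 5494, 1363, 912 bp.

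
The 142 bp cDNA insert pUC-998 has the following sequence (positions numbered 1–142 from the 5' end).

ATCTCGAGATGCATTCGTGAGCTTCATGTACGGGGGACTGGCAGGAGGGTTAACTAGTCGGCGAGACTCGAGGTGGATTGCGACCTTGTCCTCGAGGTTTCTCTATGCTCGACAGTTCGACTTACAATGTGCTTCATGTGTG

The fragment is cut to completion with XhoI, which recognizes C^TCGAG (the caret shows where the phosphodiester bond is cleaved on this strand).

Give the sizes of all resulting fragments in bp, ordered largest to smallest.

XhoI sites (CTCGAG) start at positions 3, 67, 91.
XhoI cuts after the first base of each site, so after positions 3, 67, 91.
Linear molecule, 3 cuts → 4 fragments:
  1–3 → 3 bp
  4–67 → 64 bp
  68–91 → 24 bp
  92–142 → 51 bp
Sorted largest to smallest: 64, 51, 24, 3 bp.

64, 51, 24, 3 bp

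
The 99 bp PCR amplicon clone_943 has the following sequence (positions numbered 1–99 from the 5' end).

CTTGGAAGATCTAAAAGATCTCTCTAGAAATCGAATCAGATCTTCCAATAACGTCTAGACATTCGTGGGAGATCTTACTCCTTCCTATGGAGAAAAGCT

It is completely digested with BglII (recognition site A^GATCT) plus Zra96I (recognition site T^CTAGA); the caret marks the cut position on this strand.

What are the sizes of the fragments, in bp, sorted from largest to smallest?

BglII sites (AGATCT) start at positions 7, 16, 38, 70.
BglII cuts after the first base of each site, so after positions 7, 16, 38, 70.
Zra96I sites (TCTAGA) start at positions 23, 54.
Zra96I cuts after the first base of each site, so after positions 23, 54.
Combined cut positions: 7, 16, 23, 38, 54, 70.
Linear molecule, 6 cuts → 7 fragments:
  1–7 → 7 bp
  8–16 → 9 bp
  17–23 → 7 bp
  24–38 → 15 bp
  39–54 → 16 bp
  55–70 → 16 bp
  71–99 → 29 bp
Sorted largest to smallest: 29, 16, 16, 15, 9, 7, 7 bp.

29, 16, 16, 15, 9, 7, 7 bp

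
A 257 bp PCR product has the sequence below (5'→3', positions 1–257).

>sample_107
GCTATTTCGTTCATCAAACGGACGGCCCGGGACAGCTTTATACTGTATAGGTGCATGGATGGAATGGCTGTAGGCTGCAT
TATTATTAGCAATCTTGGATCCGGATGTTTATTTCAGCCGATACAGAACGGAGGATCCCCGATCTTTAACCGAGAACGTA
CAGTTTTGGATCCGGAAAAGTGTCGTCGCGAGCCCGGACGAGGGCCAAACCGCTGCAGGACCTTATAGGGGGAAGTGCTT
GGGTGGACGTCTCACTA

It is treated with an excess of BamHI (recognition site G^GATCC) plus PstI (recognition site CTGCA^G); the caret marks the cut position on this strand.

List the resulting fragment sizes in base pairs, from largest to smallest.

97, 49, 40, 36, 35 bp

BamHI sites (GGATCC) start at positions 97, 133, 168.
BamHI cuts after the first base of each site, so after positions 97, 133, 168.
The PstI site (CTGCAG) starts at position 213.
PstI cuts after base 5 of each site (before the last base), so after position 217.
Combined cut positions: 97, 133, 168, 217.
Linear molecule, 4 cuts → 5 fragments:
  1–97 → 97 bp
  98–133 → 36 bp
  134–168 → 35 bp
  169–217 → 49 bp
  218–257 → 40 bp
Sorted largest to smallest: 97, 49, 40, 36, 35 bp.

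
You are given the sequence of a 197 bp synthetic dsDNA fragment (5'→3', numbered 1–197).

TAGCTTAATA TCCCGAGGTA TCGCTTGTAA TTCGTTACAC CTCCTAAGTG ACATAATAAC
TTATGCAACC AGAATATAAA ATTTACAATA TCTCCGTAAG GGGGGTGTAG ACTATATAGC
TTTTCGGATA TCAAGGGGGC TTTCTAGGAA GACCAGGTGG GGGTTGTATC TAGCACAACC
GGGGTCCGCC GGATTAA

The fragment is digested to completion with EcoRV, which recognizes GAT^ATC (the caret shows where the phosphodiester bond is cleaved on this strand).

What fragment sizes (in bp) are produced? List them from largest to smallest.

129, 68 bp

The EcoRV site (GATATC) starts at position 127.
EcoRV cuts after base 3 of each site, so after position 129.
Linear molecule, 1 cut → 2 fragments:
  1–129 → 129 bp
  130–197 → 68 bp
Sorted largest to smallest: 129, 68 bp.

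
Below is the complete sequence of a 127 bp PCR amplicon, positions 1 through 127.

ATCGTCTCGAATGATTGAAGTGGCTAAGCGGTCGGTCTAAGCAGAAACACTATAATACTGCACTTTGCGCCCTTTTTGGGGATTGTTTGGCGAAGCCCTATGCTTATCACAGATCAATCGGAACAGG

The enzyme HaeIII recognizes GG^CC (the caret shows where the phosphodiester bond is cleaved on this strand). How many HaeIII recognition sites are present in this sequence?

No occurrence of GGCC is present in the sequence.
HaeIII does not cut: 0 sites.

0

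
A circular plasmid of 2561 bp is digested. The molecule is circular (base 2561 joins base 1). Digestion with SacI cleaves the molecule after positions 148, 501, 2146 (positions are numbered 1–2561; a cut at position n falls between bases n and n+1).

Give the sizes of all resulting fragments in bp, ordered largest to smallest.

1645, 563, 353 bp

Circular molecule, 3 cuts → 3 fragments:
  501 − 148 = 353 bp
  2146 − 501 = 1645 bp
  wrap: 2561 − 2146 + 148 = 563 bp
Sorted largest to smallest: 1645, 563, 353 bp.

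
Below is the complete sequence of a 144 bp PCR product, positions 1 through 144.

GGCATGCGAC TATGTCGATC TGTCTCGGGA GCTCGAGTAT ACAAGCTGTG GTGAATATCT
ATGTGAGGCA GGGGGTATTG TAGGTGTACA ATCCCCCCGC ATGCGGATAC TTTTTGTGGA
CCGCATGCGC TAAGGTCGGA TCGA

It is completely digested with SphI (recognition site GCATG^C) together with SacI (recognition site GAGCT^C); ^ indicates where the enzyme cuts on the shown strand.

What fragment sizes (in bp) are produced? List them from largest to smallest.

70, 27, 24, 17, 6 bp

SphI sites (GCATGC) start at positions 2, 99, 123.
SphI cuts after base 5 of each site (before the last base), so after positions 6, 103, 127.
The SacI site (GAGCTC) starts at position 29.
SacI cuts after base 5 of each site (before the last base), so after position 33.
Combined cut positions: 6, 33, 103, 127.
Linear molecule, 4 cuts → 5 fragments:
  1–6 → 6 bp
  7–33 → 27 bp
  34–103 → 70 bp
  104–127 → 24 bp
  128–144 → 17 bp
Sorted largest to smallest: 70, 27, 24, 17, 6 bp.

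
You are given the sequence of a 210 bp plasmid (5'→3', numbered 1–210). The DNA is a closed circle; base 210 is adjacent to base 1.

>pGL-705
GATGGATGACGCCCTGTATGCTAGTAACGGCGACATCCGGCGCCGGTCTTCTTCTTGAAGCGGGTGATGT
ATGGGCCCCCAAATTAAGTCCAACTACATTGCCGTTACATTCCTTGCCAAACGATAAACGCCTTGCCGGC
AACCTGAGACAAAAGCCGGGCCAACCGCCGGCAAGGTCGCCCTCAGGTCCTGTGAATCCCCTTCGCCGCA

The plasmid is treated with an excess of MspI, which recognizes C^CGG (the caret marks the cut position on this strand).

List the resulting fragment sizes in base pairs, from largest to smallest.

93, 79, 20, 12, 6 bp

MspI sites (CCGG) start at positions 37, 43, 136, 156, 168.
MspI cuts after the first base of each site, so after positions 37, 43, 136, 156, 168.
Circular molecule, 5 cuts → 5 fragments:
  38–43 → 6 bp
  44–136 → 93 bp
  137–156 → 20 bp
  157–168 → 12 bp
  169–210 then 1–37 → 42 + 37 = 79 bp
Sorted largest to smallest: 93, 79, 20, 12, 6 bp.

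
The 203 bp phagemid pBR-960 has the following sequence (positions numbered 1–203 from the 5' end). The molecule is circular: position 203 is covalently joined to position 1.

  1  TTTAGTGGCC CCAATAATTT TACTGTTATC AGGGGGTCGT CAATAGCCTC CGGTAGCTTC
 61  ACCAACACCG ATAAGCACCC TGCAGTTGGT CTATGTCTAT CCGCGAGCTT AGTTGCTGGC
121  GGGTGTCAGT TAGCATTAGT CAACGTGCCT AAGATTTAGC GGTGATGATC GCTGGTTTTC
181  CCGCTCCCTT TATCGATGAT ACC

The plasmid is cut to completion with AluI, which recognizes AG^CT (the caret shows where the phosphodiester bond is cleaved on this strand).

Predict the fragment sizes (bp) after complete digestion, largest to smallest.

AluI sites (AGCT) start at positions 55, 106.
AluI cuts after base 2 of each site, so after positions 56, 107.
Circular molecule, 2 cuts → 2 fragments:
  57–107 → 51 bp
  108–203 then 1–56 → 96 + 56 = 152 bp
Sorted largest to smallest: 152, 51 bp.

152, 51 bp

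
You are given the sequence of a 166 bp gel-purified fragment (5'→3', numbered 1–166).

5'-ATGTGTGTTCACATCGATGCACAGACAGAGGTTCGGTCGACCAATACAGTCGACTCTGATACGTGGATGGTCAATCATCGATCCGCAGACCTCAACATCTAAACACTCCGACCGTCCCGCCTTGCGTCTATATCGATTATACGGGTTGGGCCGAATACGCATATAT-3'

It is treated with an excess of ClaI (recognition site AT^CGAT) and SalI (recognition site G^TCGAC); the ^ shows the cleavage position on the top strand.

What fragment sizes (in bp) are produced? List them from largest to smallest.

55, 33, 29, 22, 14, 13 bp

ClaI sites (ATCGAT) start at positions 13, 77, 132.
ClaI cuts after base 2 of each site, so after positions 14, 78, 133.
SalI sites (GTCGAC) start at positions 36, 49.
SalI cuts after the first base of each site, so after positions 36, 49.
Combined cut positions: 14, 36, 49, 78, 133.
Linear molecule, 5 cuts → 6 fragments:
  1–14 → 14 bp
  15–36 → 22 bp
  37–49 → 13 bp
  50–78 → 29 bp
  79–133 → 55 bp
  134–166 → 33 bp
Sorted largest to smallest: 55, 33, 29, 22, 14, 13 bp.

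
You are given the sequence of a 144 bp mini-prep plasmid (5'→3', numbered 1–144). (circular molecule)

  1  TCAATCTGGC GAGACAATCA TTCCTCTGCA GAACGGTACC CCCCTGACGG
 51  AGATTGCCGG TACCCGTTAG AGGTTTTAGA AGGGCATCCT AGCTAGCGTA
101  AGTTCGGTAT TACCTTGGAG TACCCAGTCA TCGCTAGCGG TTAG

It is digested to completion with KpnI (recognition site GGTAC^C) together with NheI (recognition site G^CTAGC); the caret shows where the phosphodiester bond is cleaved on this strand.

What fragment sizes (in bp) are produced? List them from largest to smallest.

50, 41, 29, 24 bp

KpnI sites (GGTACC) start at positions 35, 59.
KpnI cuts after base 5 of each site (before the last base), so after positions 39, 63.
NheI sites (GCTAGC) start at positions 92, 133.
NheI cuts after the first base of each site, so after positions 92, 133.
Combined cut positions: 39, 63, 92, 133.
Circular molecule, 4 cuts → 4 fragments:
  40–63 → 24 bp
  64–92 → 29 bp
  93–133 → 41 bp
  134–144 then 1–39 → 11 + 39 = 50 bp
Sorted largest to smallest: 50, 41, 29, 24 bp.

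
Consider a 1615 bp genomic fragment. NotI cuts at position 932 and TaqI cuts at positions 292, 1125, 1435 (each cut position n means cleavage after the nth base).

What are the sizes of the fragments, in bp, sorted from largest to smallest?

Combined cut positions (sorted): 292, 932, 1125, 1435.
Linear molecule, 4 cuts → 5 fragments:
  292 − 0 = 292 bp
  932 − 292 = 640 bp
  1125 − 932 = 193 bp
  1435 − 1125 = 310 bp
  1615 − 1435 = 180 bp
Sorted largest to smallest: 640, 310, 292, 193, 180 bp.

640, 310, 292, 193, 180 bp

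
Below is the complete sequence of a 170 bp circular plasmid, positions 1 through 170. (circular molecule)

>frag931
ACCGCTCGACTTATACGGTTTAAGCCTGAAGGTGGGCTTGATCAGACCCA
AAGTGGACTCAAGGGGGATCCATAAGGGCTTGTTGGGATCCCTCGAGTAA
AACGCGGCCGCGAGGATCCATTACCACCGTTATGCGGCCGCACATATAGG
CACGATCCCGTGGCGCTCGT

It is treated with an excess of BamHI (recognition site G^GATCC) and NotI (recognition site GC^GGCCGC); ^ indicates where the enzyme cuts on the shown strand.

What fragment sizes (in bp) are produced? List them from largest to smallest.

101, 21, 20, 19, 9 bp

BamHI sites (GGATCC) start at positions 66, 86, 114.
BamHI cuts after the first base of each site, so after positions 66, 86, 114.
NotI sites (GCGGCCGC) start at positions 104, 134.
NotI cuts after base 2 of each site, so after positions 105, 135.
Combined cut positions: 66, 86, 105, 114, 135.
Circular molecule, 5 cuts → 5 fragments:
  67–86 → 20 bp
  87–105 → 19 bp
  106–114 → 9 bp
  115–135 → 21 bp
  136–170 then 1–66 → 35 + 66 = 101 bp
Sorted largest to smallest: 101, 21, 20, 19, 9 bp.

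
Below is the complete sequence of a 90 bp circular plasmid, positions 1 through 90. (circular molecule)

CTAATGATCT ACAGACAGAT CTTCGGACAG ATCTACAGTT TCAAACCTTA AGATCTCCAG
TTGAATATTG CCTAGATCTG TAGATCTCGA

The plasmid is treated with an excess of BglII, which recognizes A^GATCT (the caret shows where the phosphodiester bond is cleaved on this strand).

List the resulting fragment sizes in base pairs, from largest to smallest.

BglII sites (AGATCT) start at positions 17, 29, 51, 74, 82.
BglII cuts after the first base of each site, so after positions 17, 29, 51, 74, 82.
Circular molecule, 5 cuts → 5 fragments:
  18–29 → 12 bp
  30–51 → 22 bp
  52–74 → 23 bp
  75–82 → 8 bp
  83–90 then 1–17 → 8 + 17 = 25 bp
Sorted largest to smallest: 25, 23, 22, 12, 8 bp.

25, 23, 22, 12, 8 bp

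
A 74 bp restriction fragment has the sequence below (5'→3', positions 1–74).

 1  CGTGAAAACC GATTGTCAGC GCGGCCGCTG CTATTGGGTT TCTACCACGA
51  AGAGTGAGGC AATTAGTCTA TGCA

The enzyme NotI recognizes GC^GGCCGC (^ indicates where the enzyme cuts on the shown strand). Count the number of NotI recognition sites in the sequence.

1

GCGGCCGC occurs starting at position 21.
NotI cuts at 1 site.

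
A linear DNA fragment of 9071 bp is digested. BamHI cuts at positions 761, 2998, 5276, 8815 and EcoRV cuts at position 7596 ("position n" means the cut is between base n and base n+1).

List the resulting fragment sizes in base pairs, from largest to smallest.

2320, 2278, 2237, 1219, 761, 256 bp

Combined cut positions (sorted): 761, 2998, 5276, 7596, 8815.
Linear molecule, 5 cuts → 6 fragments:
  761 − 0 = 761 bp
  2998 − 761 = 2237 bp
  5276 − 2998 = 2278 bp
  7596 − 5276 = 2320 bp
  8815 − 7596 = 1219 bp
  9071 − 8815 = 256 bp
Sorted largest to smallest: 2320, 2278, 2237, 1219, 761, 256 bp.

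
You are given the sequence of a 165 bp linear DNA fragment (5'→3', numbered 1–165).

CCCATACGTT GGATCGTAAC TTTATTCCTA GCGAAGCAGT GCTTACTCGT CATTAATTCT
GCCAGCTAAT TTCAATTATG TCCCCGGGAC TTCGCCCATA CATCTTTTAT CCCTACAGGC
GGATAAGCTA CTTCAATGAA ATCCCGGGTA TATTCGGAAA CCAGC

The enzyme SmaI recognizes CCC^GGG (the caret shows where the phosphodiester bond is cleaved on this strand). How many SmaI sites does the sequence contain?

2

CCCGGG occurs starting at positions 83, 143.
SmaI cuts at 2 sites.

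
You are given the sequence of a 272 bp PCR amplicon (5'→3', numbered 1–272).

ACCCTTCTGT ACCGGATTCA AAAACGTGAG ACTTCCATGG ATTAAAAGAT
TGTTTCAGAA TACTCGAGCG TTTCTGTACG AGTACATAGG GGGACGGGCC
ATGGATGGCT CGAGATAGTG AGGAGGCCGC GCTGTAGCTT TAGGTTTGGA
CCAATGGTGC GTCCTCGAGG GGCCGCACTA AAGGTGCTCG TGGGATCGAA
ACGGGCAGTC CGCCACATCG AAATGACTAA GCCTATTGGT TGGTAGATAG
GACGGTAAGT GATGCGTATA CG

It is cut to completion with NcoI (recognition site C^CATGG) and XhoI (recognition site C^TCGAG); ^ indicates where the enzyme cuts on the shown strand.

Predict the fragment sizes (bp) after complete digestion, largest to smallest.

NcoI sites (CCATGG) start at positions 35, 99.
NcoI cuts after the first base of each site, so after positions 35, 99.
XhoI sites (CTCGAG) start at positions 63, 109, 164.
XhoI cuts after the first base of each site, so after positions 63, 109, 164.
Combined cut positions: 35, 63, 99, 109, 164.
Linear molecule, 5 cuts → 6 fragments:
  1–35 → 35 bp
  36–63 → 28 bp
  64–99 → 36 bp
  100–109 → 10 bp
  110–164 → 55 bp
  165–272 → 108 bp
Sorted largest to smallest: 108, 55, 36, 35, 28, 10 bp.

108, 55, 36, 35, 28, 10 bp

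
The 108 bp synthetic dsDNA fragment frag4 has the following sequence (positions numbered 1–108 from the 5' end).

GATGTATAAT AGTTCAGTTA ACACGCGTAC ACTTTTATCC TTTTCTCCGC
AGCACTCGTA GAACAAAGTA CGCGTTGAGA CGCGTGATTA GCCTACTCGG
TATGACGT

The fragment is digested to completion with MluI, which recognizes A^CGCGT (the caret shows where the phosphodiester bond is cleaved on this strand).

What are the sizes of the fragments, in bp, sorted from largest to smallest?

MluI sites (ACGCGT) start at positions 23, 70, 80.
MluI cuts after the first base of each site, so after positions 23, 70, 80.
Linear molecule, 3 cuts → 4 fragments:
  1–23 → 23 bp
  24–70 → 47 bp
  71–80 → 10 bp
  81–108 → 28 bp
Sorted largest to smallest: 47, 28, 23, 10 bp.

47, 28, 23, 10 bp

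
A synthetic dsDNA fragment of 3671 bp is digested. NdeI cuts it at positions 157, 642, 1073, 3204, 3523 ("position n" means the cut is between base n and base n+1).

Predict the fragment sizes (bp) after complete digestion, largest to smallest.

2131, 485, 431, 319, 157, 148 bp

Linear molecule, 5 cuts → 6 fragments:
  157 − 0 = 157 bp
  642 − 157 = 485 bp
  1073 − 642 = 431 bp
  3204 − 1073 = 2131 bp
  3523 − 3204 = 319 bp
  3671 − 3523 = 148 bp
Sorted largest to smallest: 2131, 485, 431, 319, 157, 148 bp.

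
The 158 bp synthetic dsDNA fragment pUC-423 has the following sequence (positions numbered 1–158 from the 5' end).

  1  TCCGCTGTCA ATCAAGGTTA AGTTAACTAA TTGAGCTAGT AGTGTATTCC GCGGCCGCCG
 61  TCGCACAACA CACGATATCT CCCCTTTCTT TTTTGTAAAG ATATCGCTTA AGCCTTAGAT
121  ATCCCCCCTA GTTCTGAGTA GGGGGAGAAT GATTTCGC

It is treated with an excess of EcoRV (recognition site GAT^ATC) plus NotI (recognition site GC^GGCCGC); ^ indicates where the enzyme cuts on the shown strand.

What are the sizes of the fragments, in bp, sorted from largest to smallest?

52, 38, 26, 24, 18 bp

EcoRV sites (GATATC) start at positions 74, 100, 118.
EcoRV cuts after base 3 of each site, so after positions 76, 102, 120.
The NotI site (GCGGCCGC) starts at position 51.
NotI cuts after base 2 of each site, so after position 52.
Combined cut positions: 52, 76, 102, 120.
Linear molecule, 4 cuts → 5 fragments:
  1–52 → 52 bp
  53–76 → 24 bp
  77–102 → 26 bp
  103–120 → 18 bp
  121–158 → 38 bp
Sorted largest to smallest: 52, 38, 26, 24, 18 bp.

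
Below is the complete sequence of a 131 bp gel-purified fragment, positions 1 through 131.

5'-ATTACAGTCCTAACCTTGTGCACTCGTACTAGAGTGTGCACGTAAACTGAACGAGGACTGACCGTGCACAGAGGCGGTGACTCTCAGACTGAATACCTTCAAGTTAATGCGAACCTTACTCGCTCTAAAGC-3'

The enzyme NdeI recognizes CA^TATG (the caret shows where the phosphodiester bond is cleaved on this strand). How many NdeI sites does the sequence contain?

0

No occurrence of CATATG is present in the sequence.
NdeI does not cut: 0 sites.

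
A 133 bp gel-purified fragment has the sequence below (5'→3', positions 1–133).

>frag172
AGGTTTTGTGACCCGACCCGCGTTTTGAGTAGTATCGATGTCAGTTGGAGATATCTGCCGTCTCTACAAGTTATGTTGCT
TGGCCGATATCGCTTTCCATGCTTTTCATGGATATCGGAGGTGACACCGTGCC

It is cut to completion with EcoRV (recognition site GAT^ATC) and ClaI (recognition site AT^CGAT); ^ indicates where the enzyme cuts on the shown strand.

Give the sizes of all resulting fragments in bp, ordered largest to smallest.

EcoRV sites (GATATC) start at positions 50, 86, 111.
EcoRV cuts after base 3 of each site, so after positions 52, 88, 113.
The ClaI site (ATCGAT) starts at position 34.
ClaI cuts after base 2 of each site, so after position 35.
Combined cut positions: 35, 52, 88, 113.
Linear molecule, 4 cuts → 5 fragments:
  1–35 → 35 bp
  36–52 → 17 bp
  53–88 → 36 bp
  89–113 → 25 bp
  114–133 → 20 bp
Sorted largest to smallest: 36, 35, 25, 20, 17 bp.

36, 35, 25, 20, 17 bp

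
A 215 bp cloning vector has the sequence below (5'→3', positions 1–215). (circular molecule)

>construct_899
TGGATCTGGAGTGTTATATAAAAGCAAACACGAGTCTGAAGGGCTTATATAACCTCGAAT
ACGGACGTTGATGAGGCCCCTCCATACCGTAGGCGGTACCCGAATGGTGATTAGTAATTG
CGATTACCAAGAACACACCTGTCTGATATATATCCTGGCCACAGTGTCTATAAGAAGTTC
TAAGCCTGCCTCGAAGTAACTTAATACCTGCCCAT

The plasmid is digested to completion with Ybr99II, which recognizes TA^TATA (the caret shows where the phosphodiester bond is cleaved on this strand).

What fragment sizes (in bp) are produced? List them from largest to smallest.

101, 83, 31 bp

Ybr99II sites (TATATA) start at positions 15, 46, 147.
Ybr99II cuts after base 2 of each site, so after positions 16, 47, 148.
Circular molecule, 3 cuts → 3 fragments:
  17–47 → 31 bp
  48–148 → 101 bp
  149–215 then 1–16 → 67 + 16 = 83 bp
Sorted largest to smallest: 101, 83, 31 bp.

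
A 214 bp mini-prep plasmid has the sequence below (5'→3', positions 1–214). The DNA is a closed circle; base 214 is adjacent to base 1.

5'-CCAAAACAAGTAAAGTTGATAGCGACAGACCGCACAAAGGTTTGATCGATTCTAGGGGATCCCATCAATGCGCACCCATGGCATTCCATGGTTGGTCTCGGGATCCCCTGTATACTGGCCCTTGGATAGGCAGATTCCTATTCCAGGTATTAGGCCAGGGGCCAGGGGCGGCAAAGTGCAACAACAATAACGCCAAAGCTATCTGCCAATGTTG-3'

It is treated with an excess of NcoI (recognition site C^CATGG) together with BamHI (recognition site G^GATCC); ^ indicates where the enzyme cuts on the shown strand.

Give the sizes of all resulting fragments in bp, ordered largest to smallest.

NcoI sites (CCATGG) start at positions 76, 86.
NcoI cuts after the first base of each site, so after positions 76, 86.
BamHI sites (GGATCC) start at positions 57, 101.
BamHI cuts after the first base of each site, so after positions 57, 101.
Combined cut positions: 57, 76, 86, 101.
Circular molecule, 4 cuts → 4 fragments:
  58–76 → 19 bp
  77–86 → 10 bp
  87–101 → 15 bp
  102–214 then 1–57 → 113 + 57 = 170 bp
Sorted largest to smallest: 170, 19, 15, 10 bp.

170, 19, 15, 10 bp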